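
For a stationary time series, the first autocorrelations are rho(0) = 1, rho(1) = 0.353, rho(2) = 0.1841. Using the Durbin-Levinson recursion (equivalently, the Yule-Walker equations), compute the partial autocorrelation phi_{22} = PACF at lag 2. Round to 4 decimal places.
\phi_{22} = 0.0680

The PACF at lag k is phi_{kk}, the last component of the solution
to the Yule-Walker system G_k phi = r_k where
  (G_k)_{ij} = rho(|i - j|), (r_k)_i = rho(i), i,j = 1..k.
Equivalently, Durbin-Levinson gives phi_{kk} iteratively:
  phi_{11} = rho(1)
  phi_{kk} = [rho(k) - sum_{j=1..k-1} phi_{k-1,j} rho(k-j)]
            / [1 - sum_{j=1..k-1} phi_{k-1,j} rho(j)],
  phi_{k,j} = phi_{k-1,j} - phi_{kk} phi_{k-1,k-j},  j = 1..k-1.
Step k = 1:
  phi_11 = rho(1) = 0.353.
Step k = 2:
  phi_22 = [rho(2) - phi_11 rho(1)] / [1 - phi_11 rho(1)] = [0.1841 - (0.353)(0.353)] / [1 - (0.353)(0.353)]
         = 0.059491 / 0.875391 = 0.068.
Therefore phi_{22} = 0.0680.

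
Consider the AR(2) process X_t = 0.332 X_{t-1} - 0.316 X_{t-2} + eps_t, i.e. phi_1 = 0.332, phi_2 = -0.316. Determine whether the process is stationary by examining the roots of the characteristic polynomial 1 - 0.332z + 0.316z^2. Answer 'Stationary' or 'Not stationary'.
\text{Stationary}

The AR(p) characteristic polynomial is P(z) = 1 - 0.332z + 0.316z^2.
Stationarity requires all roots to lie outside the unit circle, i.e. |z| > 1 for every root.
Set 1 + (-0.332) z + (0.316) z^2 = 0, i.e. a z^2 + b z + c = 0 with a = 0.316, b = -0.332, c = 1.
Discriminant D = b^2 - 4ac = (-0.332)^2 - 4*(0.316)*1 = 0.110224 - (1.264) = -1.153776.
D < 0, so the roots are the complex-conjugate pair z = (-b +/- i sqrt(-D)) / (2a) = 0.5253 +/- 1.6996i.
For a conjugate pair |z|^2 = z * conj(z) = (product of roots) = c/a = 1/(0.316) = 3.164557, so |z| = sqrt(3.164557) = 1.7789 for both roots.
Moduli of all roots: 1.7789, 1.7789.
All moduli strictly greater than 1? Yes.
Verdict: Stationary.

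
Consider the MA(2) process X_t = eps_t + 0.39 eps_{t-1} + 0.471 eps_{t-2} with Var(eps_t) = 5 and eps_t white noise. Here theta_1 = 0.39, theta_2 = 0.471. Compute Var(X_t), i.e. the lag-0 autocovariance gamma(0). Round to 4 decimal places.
\gamma(0) = 6.8697

For an MA(q) process X_t = eps_t + sum_i theta_i eps_{t-i} with
Var(eps_t) = sigma^2, the variance is
  gamma(0) = sigma^2 * (1 + sum_i theta_i^2).
  sum_i theta_i^2 = (0.39)^2 + (0.471)^2 = 0.1521 + 0.221841 = 0.373941.
  gamma(0) = 5 * (1 + 0.373941) = 5 * 1.373941 = 6.869705, which rounds to 6.8697.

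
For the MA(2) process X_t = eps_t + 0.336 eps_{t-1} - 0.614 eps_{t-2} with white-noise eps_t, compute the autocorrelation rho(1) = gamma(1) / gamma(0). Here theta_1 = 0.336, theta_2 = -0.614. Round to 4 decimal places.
\rho(1) = 0.0871

For an MA(q) process with theta_0 = 1, the autocovariance is
  gamma(k) = sigma^2 * sum_{i=0..q-k} theta_i * theta_{i+k},
and rho(k) = gamma(k) / gamma(0). Sigma^2 cancels.
  numerator   = (1)*(0.336) + (0.336)*(-0.614) = 0.129696.
  denominator = (1)^2 + (0.336)^2 + (-0.614)^2 = 1.489892.
  rho(1) = 0.129696 / 1.489892 = 0.0871.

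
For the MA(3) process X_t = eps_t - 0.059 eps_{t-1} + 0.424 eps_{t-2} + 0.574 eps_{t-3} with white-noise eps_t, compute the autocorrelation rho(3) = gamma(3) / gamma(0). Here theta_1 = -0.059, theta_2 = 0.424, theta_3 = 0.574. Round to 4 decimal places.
\rho(3) = 0.3794

For an MA(q) process with theta_0 = 1, the autocovariance is
  gamma(k) = sigma^2 * sum_{i=0..q-k} theta_i * theta_{i+k},
and rho(k) = gamma(k) / gamma(0). Sigma^2 cancels.
  numerator   = (1)*(0.574) = 0.574.
  denominator = (1)^2 + (-0.059)^2 + (0.424)^2 + (0.574)^2 = 1.512733.
  rho(3) = 0.574 / 1.512733 = 0.3794.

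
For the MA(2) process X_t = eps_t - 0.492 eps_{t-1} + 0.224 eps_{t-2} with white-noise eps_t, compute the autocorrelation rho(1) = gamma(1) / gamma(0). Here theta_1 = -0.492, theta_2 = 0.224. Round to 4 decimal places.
\rho(1) = -0.4660

For an MA(q) process with theta_0 = 1, the autocovariance is
  gamma(k) = sigma^2 * sum_{i=0..q-k} theta_i * theta_{i+k},
and rho(k) = gamma(k) / gamma(0). Sigma^2 cancels.
  numerator   = (1)*(-0.492) + (-0.492)*(0.224) = -0.602208.
  denominator = (1)^2 + (-0.492)^2 + (0.224)^2 = 1.29224.
  rho(1) = -0.602208 / 1.29224 = -0.4660.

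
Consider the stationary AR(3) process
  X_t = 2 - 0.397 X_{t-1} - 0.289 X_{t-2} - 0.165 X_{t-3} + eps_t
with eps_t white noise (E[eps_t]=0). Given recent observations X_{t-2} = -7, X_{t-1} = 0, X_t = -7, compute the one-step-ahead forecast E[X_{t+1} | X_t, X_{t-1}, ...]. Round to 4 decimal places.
E[X_{t+1} \mid \mathcal F_t] = 5.9340

For an AR(p) model X_t = c + sum_i phi_i X_{t-i} + eps_t, the
one-step-ahead conditional mean is
  E[X_{t+1} | X_t, ...] = c + sum_i phi_i X_{t+1-i}.
Substitute known values:
  E[X_{t+1} | ...] = 2 + (-0.397) * (-7) + (-0.289) * (0) + (-0.165) * (-7)
                   = 5.9340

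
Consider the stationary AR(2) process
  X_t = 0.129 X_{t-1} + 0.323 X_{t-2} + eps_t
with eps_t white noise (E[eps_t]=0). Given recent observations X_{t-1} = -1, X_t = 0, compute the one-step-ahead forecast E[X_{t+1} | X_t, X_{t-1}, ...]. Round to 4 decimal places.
E[X_{t+1} \mid \mathcal F_t] = -0.3230

For an AR(p) model X_t = c + sum_i phi_i X_{t-i} + eps_t, the
one-step-ahead conditional mean is
  E[X_{t+1} | X_t, ...] = c + sum_i phi_i X_{t+1-i}.
Substitute known values:
  E[X_{t+1} | ...] = (0.129) * (0) + (0.323) * (-1)
                   = -0.3230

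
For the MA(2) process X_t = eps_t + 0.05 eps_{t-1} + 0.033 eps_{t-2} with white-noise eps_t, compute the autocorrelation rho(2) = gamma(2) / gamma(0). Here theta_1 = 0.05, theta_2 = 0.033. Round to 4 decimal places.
\rho(2) = 0.0329

For an MA(q) process with theta_0 = 1, the autocovariance is
  gamma(k) = sigma^2 * sum_{i=0..q-k} theta_i * theta_{i+k},
and rho(k) = gamma(k) / gamma(0). Sigma^2 cancels.
  numerator   = (1)*(0.033) = 0.033.
  denominator = (1)^2 + (0.05)^2 + (0.033)^2 = 1.003589.
  rho(2) = 0.033 / 1.003589 = 0.0329.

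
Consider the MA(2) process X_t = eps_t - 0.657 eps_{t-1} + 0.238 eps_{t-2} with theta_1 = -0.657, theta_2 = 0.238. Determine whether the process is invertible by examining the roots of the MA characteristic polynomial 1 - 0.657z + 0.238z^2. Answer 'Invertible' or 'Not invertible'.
\text{Invertible}

The MA(q) characteristic polynomial is P(z) = 1 - 0.657z + 0.238z^2.
Invertibility requires all roots to lie outside the unit circle, i.e. |z| > 1 for every root.
Set 1 + (-0.657) z + (0.238) z^2 = 0, i.e. a z^2 + b z + c = 0 with a = 0.238, b = -0.657, c = 1.
Discriminant D = b^2 - 4ac = (-0.657)^2 - 4*(0.238)*1 = 0.431649 - (0.952) = -0.520351.
D < 0, so the roots are the complex-conjugate pair z = (-b +/- i sqrt(-D)) / (2a) = 1.3803 +/- 1.5154i.
For a conjugate pair |z|^2 = z * conj(z) = (product of roots) = c/a = 1/(0.238) = 4.201681, so |z| = sqrt(4.201681) = 2.0498 for both roots.
Moduli of all roots: 2.0498, 2.0498.
All moduli strictly greater than 1? Yes.
Verdict: Invertible.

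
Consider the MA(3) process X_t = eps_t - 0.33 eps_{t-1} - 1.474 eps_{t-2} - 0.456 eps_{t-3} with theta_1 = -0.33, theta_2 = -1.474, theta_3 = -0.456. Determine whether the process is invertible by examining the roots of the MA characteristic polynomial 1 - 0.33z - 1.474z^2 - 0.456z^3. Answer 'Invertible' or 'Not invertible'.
\text{Not invertible}

The MA(q) characteristic polynomial is P(z) = 1 - 0.33z - 1.474z^2 - 0.456z^3.
Invertibility requires all roots to lie outside the unit circle, i.e. |z| > 1 for every root.
Degree 3: look for a simple real root z0 first, then factor out (1 - z/z0) and solve the remaining quadratic.
Testing z0 = -1.25: P(-1.25) = 1 + (-0.33)(-1.25) + (-1.474)(-1.25)^2 + (-0.456)(-1.25)^3
  = 1 + (0.4125) + (-2.303125) + (0.890625) = 0.  So z_0 = -1.25 is a root, |z_0| = 1.25.
Divide out the factor (1 + 0.8 z) = (1 - z/z0) (since 1/z0 = -0.8):
  P(z) = (1 + 0.8 z)(1 + (-1.13) z + (-0.57) z^2)
  [check: z-coef -1.13 - (-0.8) = -0.33; z^2-coef -0.57 - (-0.8)(-1.13) = -1.474; z^3-coef -(-0.8)(-0.57) = -0.456.]
Remaining roots from the quadratic factor 1 + (-1.13) z + (-0.57) z^2:
  Set 1 + (-1.13) z + (-0.57) z^2 = 0, i.e. a z^2 + b z + c = 0 with a = -0.57, b = -1.13, c = 1.
  Discriminant D = b^2 - 4ac = (-1.13)^2 - 4*(-0.57)*1 = 1.2769 - (-2.28) = 3.5569.
  D >= 0, so the roots are real: z = (-b +/- sqrt(D)) / (2a) = (1.13 +/- 1.885975) / (-1.14).
    z_1 = (1.13 + 1.885975) / (-1.14) = -2.6456,   |z_1| = 2.6456.
    z_2 = (1.13 - 1.885975) / (-1.14) = 0.6631,   |z_2| = 0.6631.
Moduli of all roots: 1.2500, 2.6456, 0.6631.
All moduli strictly greater than 1? No.
Verdict: Not invertible.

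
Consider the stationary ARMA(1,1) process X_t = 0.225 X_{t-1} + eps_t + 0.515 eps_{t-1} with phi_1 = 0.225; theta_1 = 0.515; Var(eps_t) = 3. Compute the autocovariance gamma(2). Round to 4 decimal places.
\gamma(2) = 0.5871

Multiply the model equation by X_{t-k} and take expectations. With theta_0 = psi_0 = 1 and psi_j the MA(infinity) weights, this gives
  gamma(k) - sum_i phi_i gamma(k-i) = c_k,
  c_k = sigma^2 * sum_{j=k..q} theta_j psi_{j-k}   (c_k = 0 for k > q),
using gamma(-m) = gamma(m).
psi-weights needed (psi_j = theta_j + sum_i phi_i psi_{j-i}):
  psi_1 = theta_1 + phi_1 = 0.515 + (0.225) = 0.74
Right-hand sides:
  c_0 = sigma^2 (1 + theta_1 psi_1) = 3 * (1 + (0.515)(0.74)) = 3 * 1.3811 = 4.1433
  c_1 = sigma^2 theta_1 = 3 * (0.515) = 1.545
  c_2 = 0
Equations for k = 0 and k = 1 (AR order 1):
  gamma(0) = phi_1 gamma(1) + c_0
  gamma(1) = phi_1 gamma(0) + c_1
Substituting the second into the first: gamma(0) (1 - phi_1^2) = c_0 + phi_1 c_1, so
  gamma(0) = (c_0 + phi_1 c_1) / (1 - phi_1^2) = (4.1433 + (0.225)(1.545)) / (1 - (0.225)^2) = 4.490925 / 0.949375 = 4.730402.
  gamma(1) = phi_1 gamma(0) + c_1 = (0.225)(4.730402) + (1.545) = 2.60934.
For k = 2 (> q): gamma(2) = phi_1 gamma(1) = (0.225)(2.60934) = 0.587102.
Therefore gamma(2) = 0.5871 (to 4 decimal places).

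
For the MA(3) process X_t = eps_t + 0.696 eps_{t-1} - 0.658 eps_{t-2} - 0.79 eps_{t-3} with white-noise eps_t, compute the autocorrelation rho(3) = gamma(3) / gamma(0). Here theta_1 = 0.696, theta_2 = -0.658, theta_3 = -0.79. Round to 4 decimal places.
\rho(3) = -0.3108

For an MA(q) process with theta_0 = 1, the autocovariance is
  gamma(k) = sigma^2 * sum_{i=0..q-k} theta_i * theta_{i+k},
and rho(k) = gamma(k) / gamma(0). Sigma^2 cancels.
  numerator   = (1)*(-0.79) = -0.79.
  denominator = (1)^2 + (0.696)^2 + (-0.658)^2 + (-0.79)^2 = 2.54148.
  rho(3) = -0.79 / 2.54148 = -0.3108.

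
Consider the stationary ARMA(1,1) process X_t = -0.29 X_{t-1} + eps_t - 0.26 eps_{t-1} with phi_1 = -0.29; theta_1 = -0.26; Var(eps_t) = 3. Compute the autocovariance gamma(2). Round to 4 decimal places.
\gamma(2) = 0.5618

Multiply the model equation by X_{t-k} and take expectations. With theta_0 = psi_0 = 1 and psi_j the MA(infinity) weights, this gives
  gamma(k) - sum_i phi_i gamma(k-i) = c_k,
  c_k = sigma^2 * sum_{j=k..q} theta_j psi_{j-k}   (c_k = 0 for k > q),
using gamma(-m) = gamma(m).
psi-weights needed (psi_j = theta_j + sum_i phi_i psi_{j-i}):
  psi_1 = theta_1 + phi_1 = -0.26 + (-0.29) = -0.55
Right-hand sides:
  c_0 = sigma^2 (1 + theta_1 psi_1) = 3 * (1 + (-0.26)(-0.55)) = 3 * 1.143 = 3.429
  c_1 = sigma^2 theta_1 = 3 * (-0.26) = -0.78
  c_2 = 0
Equations for k = 0 and k = 1 (AR order 1):
  gamma(0) = phi_1 gamma(1) + c_0
  gamma(1) = phi_1 gamma(0) + c_1
Substituting the second into the first: gamma(0) (1 - phi_1^2) = c_0 + phi_1 c_1, so
  gamma(0) = (c_0 + phi_1 c_1) / (1 - phi_1^2) = (3.429 + (-0.29)(-0.78)) / (1 - (-0.29)^2) = 3.6552 / 0.9159 = 3.990829.
  gamma(1) = phi_1 gamma(0) + c_1 = (-0.29)(3.990829) + (-0.78) = -1.93734.
For k = 2 (> q): gamma(2) = phi_1 gamma(1) = (-0.29)(-1.93734) = 0.561829.
Therefore gamma(2) = 0.5618 (to 4 decimal places).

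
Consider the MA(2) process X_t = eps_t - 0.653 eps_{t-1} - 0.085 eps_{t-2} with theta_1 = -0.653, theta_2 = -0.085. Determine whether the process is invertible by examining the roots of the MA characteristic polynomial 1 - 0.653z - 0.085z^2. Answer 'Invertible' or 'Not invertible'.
\text{Invertible}

The MA(q) characteristic polynomial is P(z) = 1 - 0.653z - 0.085z^2.
Invertibility requires all roots to lie outside the unit circle, i.e. |z| > 1 for every root.
Set 1 + (-0.653) z + (-0.085) z^2 = 0, i.e. a z^2 + b z + c = 0 with a = -0.085, b = -0.653, c = 1.
Discriminant D = b^2 - 4ac = (-0.653)^2 - 4*(-0.085)*1 = 0.426409 - (-0.34) = 0.766409.
D >= 0, so the roots are real: z = (-b +/- sqrt(D)) / (2a) = (0.653 +/- 0.875448) / (-0.17).
  z_1 = (0.653 + 0.875448) / (-0.17) = -8.9909,   |z_1| = 8.9909.
  z_2 = (0.653 - 0.875448) / (-0.17) = 1.3085,   |z_2| = 1.3085.
Moduli of all roots: 8.9909, 1.3085.
All moduli strictly greater than 1? Yes.
Verdict: Invertible.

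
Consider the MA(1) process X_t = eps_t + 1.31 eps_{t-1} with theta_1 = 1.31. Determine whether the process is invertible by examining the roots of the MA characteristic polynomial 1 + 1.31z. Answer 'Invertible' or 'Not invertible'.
\text{Not invertible}

The MA(q) characteristic polynomial is P(z) = 1 + 1.31z.
Invertibility requires all roots to lie outside the unit circle, i.e. |z| > 1 for every root.
This is linear in z: 1 + (1.31) z = 0  =>  z = -1/(1.31) = -0.763359,  |z| = 0.763359.
Moduli of all roots: 0.7634.
All moduli strictly greater than 1? No.
Verdict: Not invertible.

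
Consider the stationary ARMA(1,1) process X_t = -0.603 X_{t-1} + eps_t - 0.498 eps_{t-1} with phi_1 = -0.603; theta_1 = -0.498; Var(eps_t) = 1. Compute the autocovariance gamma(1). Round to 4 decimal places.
\gamma(1) = -2.2496

Multiply the model equation by X_{t-k} and take expectations. With theta_0 = psi_0 = 1 and psi_j the MA(infinity) weights, this gives
  gamma(k) - sum_i phi_i gamma(k-i) = c_k,
  c_k = sigma^2 * sum_{j=k..q} theta_j psi_{j-k}   (c_k = 0 for k > q),
using gamma(-m) = gamma(m).
psi-weights needed (psi_j = theta_j + sum_i phi_i psi_{j-i}):
  psi_1 = theta_1 + phi_1 = -0.498 + (-0.603) = -1.101
Right-hand sides:
  c_0 = sigma^2 (1 + theta_1 psi_1) = 1 * (1 + (-0.498)(-1.101)) = 1 * 1.548298 = 1.548298
  c_1 = sigma^2 theta_1 = 1 * (-0.498) = -0.498
  c_2 = 0
Equations for k = 0 and k = 1 (AR order 1):
  gamma(0) = phi_1 gamma(1) + c_0
  gamma(1) = phi_1 gamma(0) + c_1
Substituting the second into the first: gamma(0) (1 - phi_1^2) = c_0 + phi_1 c_1, so
  gamma(0) = (c_0 + phi_1 c_1) / (1 - phi_1^2) = (1.548298 + (-0.603)(-0.498)) / (1 - (-0.603)^2) = 1.848592 / 0.636391 = 2.904805.
  gamma(1) = phi_1 gamma(0) + c_1 = (-0.603)(2.904805) + (-0.498) = -2.249598.
Therefore gamma(1) = -2.2496 (to 4 decimal places).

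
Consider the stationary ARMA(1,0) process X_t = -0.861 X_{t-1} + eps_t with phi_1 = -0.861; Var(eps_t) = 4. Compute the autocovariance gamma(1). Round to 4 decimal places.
\gamma(1) = -13.3138

Multiply the model equation by X_{t-k} and take expectations. With theta_0 = psi_0 = 1 and psi_j the MA(infinity) weights, this gives
  gamma(k) - sum_i phi_i gamma(k-i) = c_k,
  c_k = sigma^2 * sum_{j=k..q} theta_j psi_{j-k}   (c_k = 0 for k > q),
using gamma(-m) = gamma(m).
Pure AR (q = 0): c_0 = sigma^2 = 4, c_k = 0 for k >= 1.
Equations for k = 0 and k = 1 (AR order 1):
  gamma(0) = phi_1 gamma(1) + c_0
  gamma(1) = phi_1 gamma(0) + c_1
Substituting the second into the first: gamma(0) (1 - phi_1^2) = c_0 + phi_1 c_1, so
  gamma(0) = c_0 / (1 - phi_1^2) = 4 / (1 - (-0.861)^2) = 4 / 0.258679 = 15.46318.
  gamma(1) = phi_1 gamma(0) = (-0.861)(15.46318) = -13.313798.
Therefore gamma(1) = -13.3138 (to 4 decimal places).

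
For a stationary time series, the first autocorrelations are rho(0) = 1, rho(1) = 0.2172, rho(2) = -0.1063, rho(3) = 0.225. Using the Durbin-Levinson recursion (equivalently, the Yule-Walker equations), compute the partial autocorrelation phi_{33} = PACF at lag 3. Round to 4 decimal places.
\phi_{33} = 0.3090

The PACF at lag k is phi_{kk}, the last component of the solution
to the Yule-Walker system G_k phi = r_k where
  (G_k)_{ij} = rho(|i - j|), (r_k)_i = rho(i), i,j = 1..k.
Equivalently, Durbin-Levinson gives phi_{kk} iteratively:
  phi_{11} = rho(1)
  phi_{kk} = [rho(k) - sum_{j=1..k-1} phi_{k-1,j} rho(k-j)]
            / [1 - sum_{j=1..k-1} phi_{k-1,j} rho(j)],
  phi_{k,j} = phi_{k-1,j} - phi_{kk} phi_{k-1,k-j},  j = 1..k-1.
Step k = 1:
  phi_11 = rho(1) = 0.2172.
Step k = 2:
  phi_22 = [rho(2) - phi_11 rho(1)] / [1 - phi_11 rho(1)] = [-0.1063 - (0.2172)(0.2172)] / [1 - (0.2172)(0.2172)]
         = -0.15347584 / 0.95282416 = -0.161075.
  Update: phi_21 = phi_11 - phi_22 phi_11 = 0.2172 - (-0.161075)(0.2172) = 0.252185.
Step k = 3:
  phi_33 = [rho(3) - phi_21 rho(2) - phi_22 rho(1)] / [1 - phi_21 rho(1) - phi_22 rho(2)]
    numerator   = 0.225 - (0.252185)(-0.1063) - (-0.161075)(0.2172) = 0.28679273
    denominator = 1 - (0.252185)(0.2172) - (-0.161075)(-0.1063) = 0.92810309
  phi_33 = 0.28679273 / 0.92810309 = 0.309.
Therefore phi_{33} = 0.3090.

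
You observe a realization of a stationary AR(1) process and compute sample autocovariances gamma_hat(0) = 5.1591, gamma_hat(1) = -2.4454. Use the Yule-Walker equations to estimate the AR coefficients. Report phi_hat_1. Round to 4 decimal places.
\hat\phi_{1} = -0.4740

The Yule-Walker equations for an AR(p) process read, in matrix form,
  Gamma_p phi = r_p,   with   (Gamma_p)_{ij} = gamma(|i - j|),
                       (r_p)_i = gamma(i),   i,j = 1..p.
Substitute the sample gammas (Toeplitz matrix and right-hand side of size 1):
  Gamma_p = [[5.1591]]
  r_p     = [-2.4454]
With p = 1 this is the single equation gamma(0) phi_1 = gamma(1):
  phi_hat_1 = gamma(1) / gamma(0) = -2.4454 / 5.1591 = -0.4740.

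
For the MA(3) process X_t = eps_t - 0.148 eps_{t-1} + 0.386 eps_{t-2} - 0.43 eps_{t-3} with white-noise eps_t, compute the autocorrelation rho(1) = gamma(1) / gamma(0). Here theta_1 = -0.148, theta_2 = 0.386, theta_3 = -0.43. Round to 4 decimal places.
\rho(1) = -0.2737

For an MA(q) process with theta_0 = 1, the autocovariance is
  gamma(k) = sigma^2 * sum_{i=0..q-k} theta_i * theta_{i+k},
and rho(k) = gamma(k) / gamma(0). Sigma^2 cancels.
  numerator   = (1)*(-0.148) + (-0.148)*(0.386) + (0.386)*(-0.43) = -0.371108.
  denominator = (1)^2 + (-0.148)^2 + (0.386)^2 + (-0.43)^2 = 1.3558.
  rho(1) = -0.371108 / 1.3558 = -0.2737.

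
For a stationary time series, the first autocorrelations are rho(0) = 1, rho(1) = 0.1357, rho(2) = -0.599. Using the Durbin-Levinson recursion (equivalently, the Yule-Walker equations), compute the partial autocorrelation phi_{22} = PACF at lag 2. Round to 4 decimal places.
\phi_{22} = -0.6290

The PACF at lag k is phi_{kk}, the last component of the solution
to the Yule-Walker system G_k phi = r_k where
  (G_k)_{ij} = rho(|i - j|), (r_k)_i = rho(i), i,j = 1..k.
Equivalently, Durbin-Levinson gives phi_{kk} iteratively:
  phi_{11} = rho(1)
  phi_{kk} = [rho(k) - sum_{j=1..k-1} phi_{k-1,j} rho(k-j)]
            / [1 - sum_{j=1..k-1} phi_{k-1,j} rho(j)],
  phi_{k,j} = phi_{k-1,j} - phi_{kk} phi_{k-1,k-j},  j = 1..k-1.
Step k = 1:
  phi_11 = rho(1) = 0.1357.
Step k = 2:
  phi_22 = [rho(2) - phi_11 rho(1)] / [1 - phi_11 rho(1)] = [-0.599 - (0.1357)(0.1357)] / [1 - (0.1357)(0.1357)]
         = -0.61741449 / 0.98158551 = -0.629.
Therefore phi_{22} = -0.6290.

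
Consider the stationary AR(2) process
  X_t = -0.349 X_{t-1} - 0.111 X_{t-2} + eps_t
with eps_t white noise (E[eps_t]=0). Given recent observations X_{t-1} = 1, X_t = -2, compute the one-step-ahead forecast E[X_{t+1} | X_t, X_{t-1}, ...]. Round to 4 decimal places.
E[X_{t+1} \mid \mathcal F_t] = 0.5870

For an AR(p) model X_t = c + sum_i phi_i X_{t-i} + eps_t, the
one-step-ahead conditional mean is
  E[X_{t+1} | X_t, ...] = c + sum_i phi_i X_{t+1-i}.
Substitute known values:
  E[X_{t+1} | ...] = (-0.349) * (-2) + (-0.111) * (1)
                   = 0.5870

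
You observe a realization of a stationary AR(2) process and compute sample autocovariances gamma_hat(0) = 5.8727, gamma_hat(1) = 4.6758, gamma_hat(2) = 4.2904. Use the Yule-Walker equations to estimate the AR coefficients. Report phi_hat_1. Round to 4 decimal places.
\hat\phi_{1} = 0.5860

The Yule-Walker equations for an AR(p) process read, in matrix form,
  Gamma_p phi = r_p,   with   (Gamma_p)_{ij} = gamma(|i - j|),
                       (r_p)_i = gamma(i),   i,j = 1..p.
Substitute the sample gammas (Toeplitz matrix and right-hand side of size 2):
  Gamma_p = [[5.8727, 4.6758], [4.6758, 5.8727]]
  r_p     = [4.6758, 4.2904]
Written out:
  5.8727 phi_1 + 4.6758 phi_2 = 4.6758
  4.6758 phi_1 + 5.8727 phi_2 = 4.2904
Solve by Cramer's rule:
  det = gamma(0)^2 - gamma(1)^2 = (5.8727)^2 - (4.6758)^2 = 34.48860529 - 21.86310564 = 12.62549965
  phi_hat_1 = [gamma(1) gamma(0) - gamma(1) gamma(2)] / det = [(4.6758)(5.8727) - (4.6758)(4.2904)] / 12.62549965 = 7.39851834 / 12.62549965 = 0.586
  phi_hat_2 = [gamma(0) gamma(2) - gamma(1)^2] / det = [(5.8727)(4.2904) - (4.6758)^2] / 12.62549965 = 3.33312644 / 12.62549965 = 0.264
So phi_hat = [0.5860, 0.2640].
Therefore phi_hat_1 = 0.5860.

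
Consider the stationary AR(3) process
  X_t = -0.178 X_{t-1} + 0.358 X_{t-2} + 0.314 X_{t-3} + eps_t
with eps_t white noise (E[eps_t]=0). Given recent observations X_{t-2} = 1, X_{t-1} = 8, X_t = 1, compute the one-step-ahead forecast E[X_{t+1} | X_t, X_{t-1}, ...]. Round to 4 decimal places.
E[X_{t+1} \mid \mathcal F_t] = 3.0000

For an AR(p) model X_t = c + sum_i phi_i X_{t-i} + eps_t, the
one-step-ahead conditional mean is
  E[X_{t+1} | X_t, ...] = c + sum_i phi_i X_{t+1-i}.
Substitute known values:
  E[X_{t+1} | ...] = (-0.178) * (1) + (0.358) * (8) + (0.314) * (1)
                   = 3.0000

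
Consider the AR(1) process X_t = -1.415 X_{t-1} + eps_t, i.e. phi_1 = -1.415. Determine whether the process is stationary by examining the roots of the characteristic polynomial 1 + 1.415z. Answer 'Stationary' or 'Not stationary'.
\text{Not stationary}

The AR(p) characteristic polynomial is P(z) = 1 + 1.415z.
Stationarity requires all roots to lie outside the unit circle, i.e. |z| > 1 for every root.
This is linear in z: 1 + (1.415) z = 0  =>  z = -1/(1.415) = -0.706714,  |z| = 0.706714.
Moduli of all roots: 0.7067.
All moduli strictly greater than 1? No.
Verdict: Not stationary.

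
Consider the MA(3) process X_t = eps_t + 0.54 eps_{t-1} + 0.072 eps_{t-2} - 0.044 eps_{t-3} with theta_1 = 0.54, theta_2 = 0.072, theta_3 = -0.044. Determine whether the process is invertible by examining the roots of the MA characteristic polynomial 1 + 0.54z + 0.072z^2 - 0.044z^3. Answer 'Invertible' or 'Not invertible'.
\text{Invertible}

The MA(q) characteristic polynomial is P(z) = 1 + 0.54z + 0.072z^2 - 0.044z^3.
Invertibility requires all roots to lie outside the unit circle, i.e. |z| > 1 for every root.
Degree 3: look for a simple real root z0 first, then factor out (1 - z/z0) and solve the remaining quadratic.
Testing z0 = 5: P(5) = 1 + (0.54)(5) + (0.072)(5)^2 + (-0.044)(5)^3
  = 1 + (2.7) + (1.8) + (-5.5) = 0.  So z_0 = 5 is a root, |z_0| = 5.
Divide out the factor (1 - 0.2 z) = (1 - z/z0) (since 1/z0 = 0.2):
  P(z) = (1 - 0.2 z)(1 + (0.74) z + (0.22) z^2)
  [check: z-coef 0.74 - (0.2) = 0.54; z^2-coef 0.22 - (0.2)(0.74) = 0.072; z^3-coef -(0.2)(0.22) = -0.044.]
Remaining roots from the quadratic factor 1 + (0.74) z + (0.22) z^2:
  Set 1 + (0.74) z + (0.22) z^2 = 0, i.e. a z^2 + b z + c = 0 with a = 0.22, b = 0.74, c = 1.
  Discriminant D = b^2 - 4ac = (0.74)^2 - 4*(0.22)*1 = 0.5476 - (0.88) = -0.3324.
  D < 0, so the roots are the complex-conjugate pair z = (-b +/- i sqrt(-D)) / (2a) = -1.6818 +/- 1.3103i.
  For a conjugate pair |z|^2 = z * conj(z) = (product of roots) = c/a = 1/(0.22) = 4.545455, so |z| = sqrt(4.545455) = 2.132 for both roots.
Moduli of all roots: 5.0000, 2.1320, 2.1320.
All moduli strictly greater than 1? Yes.
Verdict: Invertible.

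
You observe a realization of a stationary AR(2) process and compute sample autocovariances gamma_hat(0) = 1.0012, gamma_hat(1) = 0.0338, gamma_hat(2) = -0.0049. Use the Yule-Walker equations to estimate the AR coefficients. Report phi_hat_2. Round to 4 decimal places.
\hat\phi_{2} = -0.0060

The Yule-Walker equations for an AR(p) process read, in matrix form,
  Gamma_p phi = r_p,   with   (Gamma_p)_{ij} = gamma(|i - j|),
                       (r_p)_i = gamma(i),   i,j = 1..p.
Substitute the sample gammas (Toeplitz matrix and right-hand side of size 2):
  Gamma_p = [[1.0012, 0.0338], [0.0338, 1.0012]]
  r_p     = [0.0338, -0.0049]
Written out:
  1.0012 phi_1 + 0.0338 phi_2 = 0.0338
  0.0338 phi_1 + 1.0012 phi_2 = -0.0049
Solve by Cramer's rule:
  det = gamma(0)^2 - gamma(1)^2 = (1.0012)^2 - (0.0338)^2 = 1.00240144 - 0.00114244 = 1.001259
  phi_hat_1 = [gamma(1) gamma(0) - gamma(1) gamma(2)] / det = [(0.0338)(1.0012) - (0.0338)(-0.0049)] / 1.001259 = 0.03400618 / 1.001259 = 0.034
  phi_hat_2 = [gamma(0) gamma(2) - gamma(1)^2] / det = [(1.0012)(-0.0049) - (0.0338)^2] / 1.001259 = -0.00604832 / 1.001259 = -0.006
So phi_hat = [0.0340, -0.0060].
Therefore phi_hat_2 = -0.0060.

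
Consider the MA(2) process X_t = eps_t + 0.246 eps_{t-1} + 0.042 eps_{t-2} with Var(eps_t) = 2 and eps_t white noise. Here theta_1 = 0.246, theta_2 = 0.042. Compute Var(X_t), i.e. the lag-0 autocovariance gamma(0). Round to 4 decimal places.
\gamma(0) = 2.1246

For an MA(q) process X_t = eps_t + sum_i theta_i eps_{t-i} with
Var(eps_t) = sigma^2, the variance is
  gamma(0) = sigma^2 * (1 + sum_i theta_i^2).
  sum_i theta_i^2 = (0.246)^2 + (0.042)^2 = 0.060516 + 0.001764 = 0.06228.
  gamma(0) = 2 * (1 + 0.06228) = 2 * 1.06228 = 2.12456, which rounds to 2.1246.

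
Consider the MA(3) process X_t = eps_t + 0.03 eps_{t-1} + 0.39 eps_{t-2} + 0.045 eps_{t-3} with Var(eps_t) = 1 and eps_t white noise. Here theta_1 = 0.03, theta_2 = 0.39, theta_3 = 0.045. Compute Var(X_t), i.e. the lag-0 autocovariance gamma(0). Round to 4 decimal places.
\gamma(0) = 1.1550

For an MA(q) process X_t = eps_t + sum_i theta_i eps_{t-i} with
Var(eps_t) = sigma^2, the variance is
  gamma(0) = sigma^2 * (1 + sum_i theta_i^2).
  sum_i theta_i^2 = (0.03)^2 + (0.39)^2 + (0.045)^2 = 0.0009 + 0.1521 + 0.002025 = 0.155025.
  gamma(0) = 1 * (1 + 0.155025) = 1 * 1.155025 = 1.155025, which rounds to 1.1550.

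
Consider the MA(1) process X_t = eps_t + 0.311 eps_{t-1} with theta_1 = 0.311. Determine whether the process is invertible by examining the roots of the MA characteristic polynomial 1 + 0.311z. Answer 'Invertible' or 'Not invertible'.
\text{Invertible}

The MA(q) characteristic polynomial is P(z) = 1 + 0.311z.
Invertibility requires all roots to lie outside the unit circle, i.e. |z| > 1 for every root.
This is linear in z: 1 + (0.311) z = 0  =>  z = -1/(0.311) = -3.215434,  |z| = 3.215434.
Moduli of all roots: 3.2154.
All moduli strictly greater than 1? Yes.
Verdict: Invertible.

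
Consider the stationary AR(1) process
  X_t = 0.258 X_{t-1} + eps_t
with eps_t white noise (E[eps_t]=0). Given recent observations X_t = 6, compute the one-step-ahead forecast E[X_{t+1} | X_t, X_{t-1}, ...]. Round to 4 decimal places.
E[X_{t+1} \mid \mathcal F_t] = 1.5480

For an AR(p) model X_t = c + sum_i phi_i X_{t-i} + eps_t, the
one-step-ahead conditional mean is
  E[X_{t+1} | X_t, ...] = c + sum_i phi_i X_{t+1-i}.
Substitute known values:
  E[X_{t+1} | ...] = (0.258) * (6)
                   = 1.5480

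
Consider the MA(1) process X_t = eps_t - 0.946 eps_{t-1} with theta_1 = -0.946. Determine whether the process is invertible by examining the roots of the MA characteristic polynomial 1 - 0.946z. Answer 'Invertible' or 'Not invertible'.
\text{Invertible}

The MA(q) characteristic polynomial is P(z) = 1 - 0.946z.
Invertibility requires all roots to lie outside the unit circle, i.e. |z| > 1 for every root.
This is linear in z: 1 + (-0.946) z = 0  =>  z = -1/(-0.946) = 1.057082,  |z| = 1.057082.
Moduli of all roots: 1.0571.
All moduli strictly greater than 1? Yes.
Verdict: Invertible.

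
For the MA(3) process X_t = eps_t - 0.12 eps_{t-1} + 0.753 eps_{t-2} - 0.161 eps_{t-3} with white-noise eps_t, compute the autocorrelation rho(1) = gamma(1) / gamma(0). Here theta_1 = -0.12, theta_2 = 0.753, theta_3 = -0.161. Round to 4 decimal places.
\rho(1) = -0.2063

For an MA(q) process with theta_0 = 1, the autocovariance is
  gamma(k) = sigma^2 * sum_{i=0..q-k} theta_i * theta_{i+k},
and rho(k) = gamma(k) / gamma(0). Sigma^2 cancels.
  numerator   = (1)*(-0.12) + (-0.12)*(0.753) + (0.753)*(-0.161) = -0.331593.
  denominator = (1)^2 + (-0.12)^2 + (0.753)^2 + (-0.161)^2 = 1.60733.
  rho(1) = -0.331593 / 1.60733 = -0.2063.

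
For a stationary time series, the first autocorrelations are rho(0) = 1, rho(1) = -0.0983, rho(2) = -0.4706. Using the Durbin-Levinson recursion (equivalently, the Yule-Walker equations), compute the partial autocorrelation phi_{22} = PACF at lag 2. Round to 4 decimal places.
\phi_{22} = -0.4849

The PACF at lag k is phi_{kk}, the last component of the solution
to the Yule-Walker system G_k phi = r_k where
  (G_k)_{ij} = rho(|i - j|), (r_k)_i = rho(i), i,j = 1..k.
Equivalently, Durbin-Levinson gives phi_{kk} iteratively:
  phi_{11} = rho(1)
  phi_{kk} = [rho(k) - sum_{j=1..k-1} phi_{k-1,j} rho(k-j)]
            / [1 - sum_{j=1..k-1} phi_{k-1,j} rho(j)],
  phi_{k,j} = phi_{k-1,j} - phi_{kk} phi_{k-1,k-j},  j = 1..k-1.
Step k = 1:
  phi_11 = rho(1) = -0.0983.
Step k = 2:
  phi_22 = [rho(2) - phi_11 rho(1)] / [1 - phi_11 rho(1)] = [-0.4706 - (-0.0983)(-0.0983)] / [1 - (-0.0983)(-0.0983)]
         = -0.48026289 / 0.99033711 = -0.4849.
Therefore phi_{22} = -0.4849.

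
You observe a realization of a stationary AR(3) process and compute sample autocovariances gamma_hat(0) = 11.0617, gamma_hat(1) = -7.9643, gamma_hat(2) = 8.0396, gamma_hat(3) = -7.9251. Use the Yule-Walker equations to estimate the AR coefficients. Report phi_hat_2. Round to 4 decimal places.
\hat\phi_{2} = 0.3200

The Yule-Walker equations for an AR(p) process read, in matrix form,
  Gamma_p phi = r_p,   with   (Gamma_p)_{ij} = gamma(|i - j|),
                       (r_p)_i = gamma(i),   i,j = 1..p.
Substitute the sample gammas (Toeplitz matrix and right-hand side of size 3):
  Gamma_p = [[11.0617, -7.9643, 8.0396], [-7.9643, 11.0617, -7.9643], [8.0396, -7.9643, 11.0617]]
  r_p     = [-7.9643, 8.0396, -7.9251]
Written out (R1..R3):
  (R1) 11.0617 phi_1 - 7.9643 phi_2 + 8.0396 phi_3 = -7.9643
  (R2) -7.9643 phi_1 + 11.0617 phi_2 - 7.9643 phi_3 = 8.0396
  (R3) 8.0396 phi_1 - 7.9643 phi_2 + 11.0617 phi_3 = -7.9251
Gaussian elimination:
  R2 <- R2 - (-7.9643/11.0617) R1 = R2 - (-0.719989) R1:  5.327493 phi_2 - 2.175878 phi_3 = 2.305393
  R3 <- R3 - (8.0396/11.0617) R1 = R3 - (0.726796) R1:  -2.175878 phi_2 + 5.21855 phi_3 = -2.136678
  R3 <- R3 - (-2.175878/5.327493) R2 = R3 - (-0.408424) R2:  4.329869 phi_3 = -1.195099
Back-substitution:
  phi_hat_3 = -1.195099 / 4.329869 = -0.276013
  phi_hat_2 = (2.305393 - (-2.175878)(-0.276013)) / 5.327493 = 0.320005
  phi_hat_1 = (-7.9643 - (-7.9643)(0.320005) - (8.0396)(-0.276013)) / 11.0617 = -0.288984
So phi_hat = [-0.2890, 0.3200, -0.2760].
Therefore phi_hat_2 = 0.3200.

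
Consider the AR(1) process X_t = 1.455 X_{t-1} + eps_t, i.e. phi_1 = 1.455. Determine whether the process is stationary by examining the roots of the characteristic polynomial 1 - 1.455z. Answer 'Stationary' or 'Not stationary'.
\text{Not stationary}

The AR(p) characteristic polynomial is P(z) = 1 - 1.455z.
Stationarity requires all roots to lie outside the unit circle, i.e. |z| > 1 for every root.
This is linear in z: 1 + (-1.455) z = 0  =>  z = -1/(-1.455) = 0.687285,  |z| = 0.687285.
Moduli of all roots: 0.6873.
All moduli strictly greater than 1? No.
Verdict: Not stationary.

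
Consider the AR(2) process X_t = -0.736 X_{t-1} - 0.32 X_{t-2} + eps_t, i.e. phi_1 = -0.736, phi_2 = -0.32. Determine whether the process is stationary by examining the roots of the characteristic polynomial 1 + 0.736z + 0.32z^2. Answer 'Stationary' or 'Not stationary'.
\text{Stationary}

The AR(p) characteristic polynomial is P(z) = 1 + 0.736z + 0.32z^2.
Stationarity requires all roots to lie outside the unit circle, i.e. |z| > 1 for every root.
Set 1 + (0.736) z + (0.32) z^2 = 0, i.e. a z^2 + b z + c = 0 with a = 0.32, b = 0.736, c = 1.
Discriminant D = b^2 - 4ac = (0.736)^2 - 4*(0.32)*1 = 0.541696 - (1.28) = -0.738304.
D < 0, so the roots are the complex-conjugate pair z = (-b +/- i sqrt(-D)) / (2a) = -1.15 +/- 1.3426i.
For a conjugate pair |z|^2 = z * conj(z) = (product of roots) = c/a = 1/(0.32) = 3.125, so |z| = sqrt(3.125) = 1.7678 for both roots.
Moduli of all roots: 1.7678, 1.7678.
All moduli strictly greater than 1? Yes.
Verdict: Stationary.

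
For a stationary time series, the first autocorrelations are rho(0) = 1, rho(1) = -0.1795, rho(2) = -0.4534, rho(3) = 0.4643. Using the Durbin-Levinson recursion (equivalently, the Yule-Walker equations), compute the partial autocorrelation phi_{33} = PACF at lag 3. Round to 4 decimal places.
\phi_{33} = 0.3480

The PACF at lag k is phi_{kk}, the last component of the solution
to the Yule-Walker system G_k phi = r_k where
  (G_k)_{ij} = rho(|i - j|), (r_k)_i = rho(i), i,j = 1..k.
Equivalently, Durbin-Levinson gives phi_{kk} iteratively:
  phi_{11} = rho(1)
  phi_{kk} = [rho(k) - sum_{j=1..k-1} phi_{k-1,j} rho(k-j)]
            / [1 - sum_{j=1..k-1} phi_{k-1,j} rho(j)],
  phi_{k,j} = phi_{k-1,j} - phi_{kk} phi_{k-1,k-j},  j = 1..k-1.
Step k = 1:
  phi_11 = rho(1) = -0.1795.
Step k = 2:
  phi_22 = [rho(2) - phi_11 rho(1)] / [1 - phi_11 rho(1)] = [-0.4534 - (-0.1795)(-0.1795)] / [1 - (-0.1795)(-0.1795)]
         = -0.48562025 / 0.96777975 = -0.501788.
  Update: phi_21 = phi_11 - phi_22 phi_11 = -0.1795 - (-0.501788)(-0.1795) = -0.269571.
Step k = 3:
  phi_33 = [rho(3) - phi_21 rho(2) - phi_22 rho(1)] / [1 - phi_21 rho(1) - phi_22 rho(2)]
    numerator   = 0.4643 - (-0.269571)(-0.4534) - (-0.501788)(-0.1795) = 0.25200559
    denominator = 1 - (-0.269571)(-0.1795) - (-0.501788)(-0.4534) = 0.72410134
  phi_33 = 0.25200559 / 0.72410134 = 0.348.
Therefore phi_{33} = 0.3480.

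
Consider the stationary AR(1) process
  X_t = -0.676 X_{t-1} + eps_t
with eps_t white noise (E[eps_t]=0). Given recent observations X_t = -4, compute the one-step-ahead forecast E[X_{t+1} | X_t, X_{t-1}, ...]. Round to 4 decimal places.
E[X_{t+1} \mid \mathcal F_t] = 2.7040

For an AR(p) model X_t = c + sum_i phi_i X_{t-i} + eps_t, the
one-step-ahead conditional mean is
  E[X_{t+1} | X_t, ...] = c + sum_i phi_i X_{t+1-i}.
Substitute known values:
  E[X_{t+1} | ...] = (-0.676) * (-4)
                   = 2.7040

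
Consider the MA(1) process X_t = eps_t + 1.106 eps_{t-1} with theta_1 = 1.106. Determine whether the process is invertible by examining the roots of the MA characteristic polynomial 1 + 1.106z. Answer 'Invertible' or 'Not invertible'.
\text{Not invertible}

The MA(q) characteristic polynomial is P(z) = 1 + 1.106z.
Invertibility requires all roots to lie outside the unit circle, i.e. |z| > 1 for every root.
This is linear in z: 1 + (1.106) z = 0  =>  z = -1/(1.106) = -0.904159,  |z| = 0.904159.
Moduli of all roots: 0.9042.
All moduli strictly greater than 1? No.
Verdict: Not invertible.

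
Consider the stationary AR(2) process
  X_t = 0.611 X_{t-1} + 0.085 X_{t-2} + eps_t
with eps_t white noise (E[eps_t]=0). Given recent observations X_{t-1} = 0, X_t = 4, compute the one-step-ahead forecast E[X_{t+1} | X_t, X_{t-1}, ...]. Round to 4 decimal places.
E[X_{t+1} \mid \mathcal F_t] = 2.4440

For an AR(p) model X_t = c + sum_i phi_i X_{t-i} + eps_t, the
one-step-ahead conditional mean is
  E[X_{t+1} | X_t, ...] = c + sum_i phi_i X_{t+1-i}.
Substitute known values:
  E[X_{t+1} | ...] = (0.611) * (4) + (0.085) * (0)
                   = 2.4440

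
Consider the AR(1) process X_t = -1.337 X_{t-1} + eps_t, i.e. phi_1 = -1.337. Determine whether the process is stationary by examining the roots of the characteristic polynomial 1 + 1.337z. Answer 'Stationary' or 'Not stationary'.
\text{Not stationary}

The AR(p) characteristic polynomial is P(z) = 1 + 1.337z.
Stationarity requires all roots to lie outside the unit circle, i.e. |z| > 1 for every root.
This is linear in z: 1 + (1.337) z = 0  =>  z = -1/(1.337) = -0.747943,  |z| = 0.747943.
Moduli of all roots: 0.7479.
All moduli strictly greater than 1? No.
Verdict: Not stationary.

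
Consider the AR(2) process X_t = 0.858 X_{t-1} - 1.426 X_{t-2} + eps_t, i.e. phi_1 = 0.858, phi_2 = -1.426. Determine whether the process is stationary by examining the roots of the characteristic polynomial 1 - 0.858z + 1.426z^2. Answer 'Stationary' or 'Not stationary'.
\text{Not stationary}

The AR(p) characteristic polynomial is P(z) = 1 - 0.858z + 1.426z^2.
Stationarity requires all roots to lie outside the unit circle, i.e. |z| > 1 for every root.
Set 1 + (-0.858) z + (1.426) z^2 = 0, i.e. a z^2 + b z + c = 0 with a = 1.426, b = -0.858, c = 1.
Discriminant D = b^2 - 4ac = (-0.858)^2 - 4*(1.426)*1 = 0.736164 - (5.704) = -4.967836.
D < 0, so the roots are the complex-conjugate pair z = (-b +/- i sqrt(-D)) / (2a) = 0.3008 +/- 0.7815i.
For a conjugate pair |z|^2 = z * conj(z) = (product of roots) = c/a = 1/(1.426) = 0.701262, so |z| = sqrt(0.701262) = 0.8374 for both roots.
Moduli of all roots: 0.8374, 0.8374.
All moduli strictly greater than 1? No.
Verdict: Not stationary.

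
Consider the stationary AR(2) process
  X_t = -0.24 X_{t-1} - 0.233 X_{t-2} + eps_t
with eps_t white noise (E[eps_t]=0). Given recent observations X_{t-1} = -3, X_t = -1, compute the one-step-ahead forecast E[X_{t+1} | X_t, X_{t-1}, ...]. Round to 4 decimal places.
E[X_{t+1} \mid \mathcal F_t] = 0.9390

For an AR(p) model X_t = c + sum_i phi_i X_{t-i} + eps_t, the
one-step-ahead conditional mean is
  E[X_{t+1} | X_t, ...] = c + sum_i phi_i X_{t+1-i}.
Substitute known values:
  E[X_{t+1} | ...] = (-0.24) * (-1) + (-0.233) * (-3)
                   = 0.9390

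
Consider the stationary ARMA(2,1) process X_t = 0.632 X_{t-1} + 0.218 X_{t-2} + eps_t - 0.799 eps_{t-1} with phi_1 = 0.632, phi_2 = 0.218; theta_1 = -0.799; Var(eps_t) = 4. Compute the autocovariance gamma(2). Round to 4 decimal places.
\gamma(2) = 0.4783

Multiply the model equation by X_{t-k} and take expectations. With theta_0 = psi_0 = 1 and psi_j the MA(infinity) weights, this gives
  gamma(k) - sum_i phi_i gamma(k-i) = c_k,
  c_k = sigma^2 * sum_{j=k..q} theta_j psi_{j-k}   (c_k = 0 for k > q),
using gamma(-m) = gamma(m).
psi-weights needed (psi_j = theta_j + sum_i phi_i psi_{j-i}):
  psi_1 = theta_1 + phi_1 = -0.799 + (0.632) = -0.167
Right-hand sides:
  c_0 = sigma^2 (1 + theta_1 psi_1) = 4 * (1 + (-0.799)(-0.167)) = 4 * 1.133433 = 4.533732
  c_1 = sigma^2 theta_1 = 4 * (-0.799) = -3.196
  c_2 = 0
Equations for k = 0, 1, 2 (AR order 2, c_2 = 0):
  (E0) gamma(0) = phi_1 gamma(1) + phi_2 gamma(2) + c_0
  (E1) gamma(1) = phi_1 gamma(0) + phi_2 gamma(1) + c_1
  (E2) gamma(2) = phi_1 gamma(1) + phi_2 gamma(0)
From (E1): gamma(1) = A gamma(0) + B with
  A = phi_1 / (1 - phi_2) = 0.632 / 0.782 = 0.808184,   B = c_1 / (1 - phi_2) = -3.196 / 0.782 = -4.086957.
Insert (E2) into (E0): gamma(0) (1 - phi_2^2) = phi_1 (1 + phi_2) gamma(1) + c_0.
  phi_1 (1 + phi_2) = (0.632)(1.218) = 0.769776,   1 - phi_2^2 = 0.952476.
Replace gamma(1) by A gamma(0) + B and collect gamma(0):
  gamma(0) [0.952476 - (0.769776)(0.808184)] = (0.769776)(-4.086957) + 4.533732
  gamma(0) * 0.330355 = 1.387691
  gamma(0) = 1.387691 / 0.330355 = 4.200602.
  gamma(1) = A gamma(0) + B = (0.808184)(4.200602) + (-4.086957) = -0.692096.
  gamma(2) = phi_1 gamma(1) + phi_2 gamma(0) = (0.632)(-0.692096) + (0.218)(4.200602) = 0.478326.
Therefore gamma(2) = 0.4783 (to 4 decimal places).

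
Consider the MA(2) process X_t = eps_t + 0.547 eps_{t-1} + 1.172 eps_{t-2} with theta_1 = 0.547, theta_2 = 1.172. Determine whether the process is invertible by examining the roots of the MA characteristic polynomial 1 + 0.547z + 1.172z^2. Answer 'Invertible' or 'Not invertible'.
\text{Not invertible}

The MA(q) characteristic polynomial is P(z) = 1 + 0.547z + 1.172z^2.
Invertibility requires all roots to lie outside the unit circle, i.e. |z| > 1 for every root.
Set 1 + (0.547) z + (1.172) z^2 = 0, i.e. a z^2 + b z + c = 0 with a = 1.172, b = 0.547, c = 1.
Discriminant D = b^2 - 4ac = (0.547)^2 - 4*(1.172)*1 = 0.299209 - (4.688) = -4.388791.
D < 0, so the roots are the complex-conjugate pair z = (-b +/- i sqrt(-D)) / (2a) = -0.2334 +/- 0.8937i.
For a conjugate pair |z|^2 = z * conj(z) = (product of roots) = c/a = 1/(1.172) = 0.853242, so |z| = sqrt(0.853242) = 0.9237 for both roots.
Moduli of all roots: 0.9237, 0.9237.
All moduli strictly greater than 1? No.
Verdict: Not invertible.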